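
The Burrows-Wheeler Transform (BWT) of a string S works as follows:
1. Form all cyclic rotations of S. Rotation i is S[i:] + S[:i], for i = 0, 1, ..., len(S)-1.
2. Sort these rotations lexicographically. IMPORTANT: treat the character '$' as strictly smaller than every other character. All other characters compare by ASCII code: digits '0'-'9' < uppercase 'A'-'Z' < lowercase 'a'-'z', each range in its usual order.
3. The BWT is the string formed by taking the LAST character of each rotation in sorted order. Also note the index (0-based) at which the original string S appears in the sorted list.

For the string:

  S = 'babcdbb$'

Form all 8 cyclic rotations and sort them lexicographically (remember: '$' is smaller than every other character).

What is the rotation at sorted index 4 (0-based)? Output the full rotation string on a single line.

Answer: bb$babcd

Derivation:
All 8 rotations (rotation i = S[i:]+S[:i]):
  rot[0] = babcdbb$
  rot[1] = abcdbb$b
  rot[2] = bcdbb$ba
  rot[3] = cdbb$bab
  rot[4] = dbb$babc
  rot[5] = bb$babcd
  rot[6] = b$babcdb
  rot[7] = $babcdbb
Sorted (with $ < everything):
  sorted[0] = $babcdbb
  sorted[1] = abcdbb$b
  sorted[2] = b$babcdb
  sorted[3] = babcdbb$
  sorted[4] = bb$babcd
  sorted[5] = bcdbb$ba
  sorted[6] = cdbb$bab
  sorted[7] = dbb$babc
sorted[4] = bb$babcd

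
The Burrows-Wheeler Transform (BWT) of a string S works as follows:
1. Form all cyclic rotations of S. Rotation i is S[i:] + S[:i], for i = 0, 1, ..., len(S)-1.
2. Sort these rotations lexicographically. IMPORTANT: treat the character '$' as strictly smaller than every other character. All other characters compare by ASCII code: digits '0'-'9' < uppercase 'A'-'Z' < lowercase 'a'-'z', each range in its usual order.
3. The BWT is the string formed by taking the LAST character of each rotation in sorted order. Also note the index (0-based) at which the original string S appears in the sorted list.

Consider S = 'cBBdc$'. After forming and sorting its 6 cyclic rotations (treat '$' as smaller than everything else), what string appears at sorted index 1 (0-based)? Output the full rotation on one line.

All 6 rotations (rotation i = S[i:]+S[:i]):
  rot[0] = cBBdc$
  rot[1] = BBdc$c
  rot[2] = Bdc$cB
  rot[3] = dc$cBB
  rot[4] = c$cBBd
  rot[5] = $cBBdc
Sorted (with $ < everything):
  sorted[0] = $cBBdc
  sorted[1] = BBdc$c
  sorted[2] = Bdc$cB
  sorted[3] = c$cBBd
  sorted[4] = cBBdc$
  sorted[5] = dc$cBB
sorted[1] = BBdc$c

Answer: BBdc$c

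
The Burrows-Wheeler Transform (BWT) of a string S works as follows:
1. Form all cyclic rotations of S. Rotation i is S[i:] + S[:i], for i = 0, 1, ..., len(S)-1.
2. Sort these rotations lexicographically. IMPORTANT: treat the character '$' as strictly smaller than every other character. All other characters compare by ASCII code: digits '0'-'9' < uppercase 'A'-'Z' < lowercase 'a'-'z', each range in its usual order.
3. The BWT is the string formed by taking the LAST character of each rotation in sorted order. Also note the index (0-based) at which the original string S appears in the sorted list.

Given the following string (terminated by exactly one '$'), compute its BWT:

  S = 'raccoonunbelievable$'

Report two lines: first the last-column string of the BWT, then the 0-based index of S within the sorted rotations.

All 20 rotations (rotation i = S[i:]+S[:i]):
  rot[0] = raccoonunbelievable$
  rot[1] = accoonunbelievable$r
  rot[2] = ccoonunbelievable$ra
  rot[3] = coonunbelievable$rac
  rot[4] = oonunbelievable$racc
  rot[5] = onunbelievable$racco
  rot[6] = nunbelievable$raccoo
  rot[7] = unbelievable$raccoon
  rot[8] = nbelievable$raccoonu
  rot[9] = believable$raccoonun
  rot[10] = elievable$raccoonunb
  rot[11] = lievable$raccoonunbe
  rot[12] = ievable$raccoonunbel
  rot[13] = evable$raccoonunbeli
  rot[14] = vable$raccoonunbelie
  rot[15] = able$raccoonunbeliev
  rot[16] = ble$raccoonunbelieva
  rot[17] = le$raccoonunbelievab
  rot[18] = e$raccoonunbelievabl
  rot[19] = $raccoonunbelievable
Sorted (with $ < everything):
  sorted[0] = $raccoonunbelievable  (last char: 'e')
  sorted[1] = able$raccoonunbeliev  (last char: 'v')
  sorted[2] = accoonunbelievable$r  (last char: 'r')
  sorted[3] = believable$raccoonun  (last char: 'n')
  sorted[4] = ble$raccoonunbelieva  (last char: 'a')
  sorted[5] = ccoonunbelievable$ra  (last char: 'a')
  sorted[6] = coonunbelievable$rac  (last char: 'c')
  sorted[7] = e$raccoonunbelievabl  (last char: 'l')
  sorted[8] = elievable$raccoonunb  (last char: 'b')
  sorted[9] = evable$raccoonunbeli  (last char: 'i')
  sorted[10] = ievable$raccoonunbel  (last char: 'l')
  sorted[11] = le$raccoonunbelievab  (last char: 'b')
  sorted[12] = lievable$raccoonunbe  (last char: 'e')
  sorted[13] = nbelievable$raccoonu  (last char: 'u')
  sorted[14] = nunbelievable$raccoo  (last char: 'o')
  sorted[15] = onunbelievable$racco  (last char: 'o')
  sorted[16] = oonunbelievable$racc  (last char: 'c')
  sorted[17] = raccoonunbelievable$  (last char: '$')
  sorted[18] = unbelievable$raccoon  (last char: 'n')
  sorted[19] = vable$raccoonunbelie  (last char: 'e')
Last column: evrnaaclbilbeuooc$ne
Original string S is at sorted index 17

Answer: evrnaaclbilbeuooc$ne
17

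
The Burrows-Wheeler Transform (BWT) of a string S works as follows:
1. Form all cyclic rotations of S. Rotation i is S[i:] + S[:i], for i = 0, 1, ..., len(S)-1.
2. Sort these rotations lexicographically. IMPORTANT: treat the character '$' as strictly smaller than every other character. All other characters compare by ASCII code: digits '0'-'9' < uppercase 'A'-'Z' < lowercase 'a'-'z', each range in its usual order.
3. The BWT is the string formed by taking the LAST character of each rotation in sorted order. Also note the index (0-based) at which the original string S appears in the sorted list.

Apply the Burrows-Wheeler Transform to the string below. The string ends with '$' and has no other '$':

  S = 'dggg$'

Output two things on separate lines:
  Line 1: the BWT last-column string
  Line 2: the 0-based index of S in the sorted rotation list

Answer: g$ggd
1

Derivation:
All 5 rotations (rotation i = S[i:]+S[:i]):
  rot[0] = dggg$
  rot[1] = ggg$d
  rot[2] = gg$dg
  rot[3] = g$dgg
  rot[4] = $dggg
Sorted (with $ < everything):
  sorted[0] = $dggg  (last char: 'g')
  sorted[1] = dggg$  (last char: '$')
  sorted[2] = g$dgg  (last char: 'g')
  sorted[3] = gg$dg  (last char: 'g')
  sorted[4] = ggg$d  (last char: 'd')
Last column: g$ggd
Original string S is at sorted index 1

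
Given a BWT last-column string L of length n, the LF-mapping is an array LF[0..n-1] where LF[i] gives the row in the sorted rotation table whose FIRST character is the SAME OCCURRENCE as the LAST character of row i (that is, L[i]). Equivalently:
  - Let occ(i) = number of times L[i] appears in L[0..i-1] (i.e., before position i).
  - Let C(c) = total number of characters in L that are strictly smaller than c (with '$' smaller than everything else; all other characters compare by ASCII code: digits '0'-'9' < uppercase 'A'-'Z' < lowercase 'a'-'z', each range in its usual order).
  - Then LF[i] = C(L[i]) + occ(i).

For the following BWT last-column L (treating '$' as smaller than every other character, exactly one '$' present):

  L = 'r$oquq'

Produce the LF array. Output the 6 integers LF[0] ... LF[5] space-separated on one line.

Char counts: '$':1, 'o':1, 'q':2, 'r':1, 'u':1
C (first-col start): C('$')=0, C('o')=1, C('q')=2, C('r')=4, C('u')=5
L[0]='r': occ=0, LF[0]=C('r')+0=4+0=4
L[1]='$': occ=0, LF[1]=C('$')+0=0+0=0
L[2]='o': occ=0, LF[2]=C('o')+0=1+0=1
L[3]='q': occ=0, LF[3]=C('q')+0=2+0=2
L[4]='u': occ=0, LF[4]=C('u')+0=5+0=5
L[5]='q': occ=1, LF[5]=C('q')+1=2+1=3

Answer: 4 0 1 2 5 3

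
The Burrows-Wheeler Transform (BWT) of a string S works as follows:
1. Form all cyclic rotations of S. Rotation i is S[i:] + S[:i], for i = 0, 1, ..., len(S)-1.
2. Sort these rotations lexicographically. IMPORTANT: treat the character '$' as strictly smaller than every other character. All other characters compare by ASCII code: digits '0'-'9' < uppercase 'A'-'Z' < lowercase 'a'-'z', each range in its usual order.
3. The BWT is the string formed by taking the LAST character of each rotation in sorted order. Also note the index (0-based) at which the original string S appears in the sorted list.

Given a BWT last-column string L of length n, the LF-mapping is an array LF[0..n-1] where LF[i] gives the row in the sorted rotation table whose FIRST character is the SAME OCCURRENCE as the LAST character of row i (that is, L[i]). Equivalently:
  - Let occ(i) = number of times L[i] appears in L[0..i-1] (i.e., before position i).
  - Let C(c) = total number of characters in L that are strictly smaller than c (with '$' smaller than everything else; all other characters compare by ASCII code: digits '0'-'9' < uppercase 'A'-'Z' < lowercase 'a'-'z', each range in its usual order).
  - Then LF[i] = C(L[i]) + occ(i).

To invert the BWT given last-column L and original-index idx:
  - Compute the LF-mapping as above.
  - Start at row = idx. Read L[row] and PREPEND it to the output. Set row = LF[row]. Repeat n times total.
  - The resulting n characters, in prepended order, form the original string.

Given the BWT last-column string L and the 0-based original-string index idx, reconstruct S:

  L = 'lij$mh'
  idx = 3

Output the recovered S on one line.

LF mapping: 4 2 3 0 5 1
Walk LF starting at row 3, prepending L[row]:
  step 1: row=3, L[3]='$', prepend. Next row=LF[3]=0
  step 2: row=0, L[0]='l', prepend. Next row=LF[0]=4
  step 3: row=4, L[4]='m', prepend. Next row=LF[4]=5
  step 4: row=5, L[5]='h', prepend. Next row=LF[5]=1
  step 5: row=1, L[1]='i', prepend. Next row=LF[1]=2
  step 6: row=2, L[2]='j', prepend. Next row=LF[2]=3
Reversed output: jihml$

Answer: jihml$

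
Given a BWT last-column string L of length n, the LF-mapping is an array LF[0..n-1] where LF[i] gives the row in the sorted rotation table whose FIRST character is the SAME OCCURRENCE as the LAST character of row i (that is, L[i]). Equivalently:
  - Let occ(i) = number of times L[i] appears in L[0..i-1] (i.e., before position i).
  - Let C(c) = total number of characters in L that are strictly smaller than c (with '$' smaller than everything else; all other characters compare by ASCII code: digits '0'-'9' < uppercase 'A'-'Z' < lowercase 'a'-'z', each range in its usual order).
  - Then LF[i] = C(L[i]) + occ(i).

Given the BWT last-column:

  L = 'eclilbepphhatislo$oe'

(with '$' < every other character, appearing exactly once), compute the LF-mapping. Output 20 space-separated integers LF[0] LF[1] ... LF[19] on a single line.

Answer: 4 3 11 9 12 2 5 16 17 7 8 1 19 10 18 13 14 0 15 6

Derivation:
Char counts: '$':1, 'a':1, 'b':1, 'c':1, 'e':3, 'h':2, 'i':2, 'l':3, 'o':2, 'p':2, 's':1, 't':1
C (first-col start): C('$')=0, C('a')=1, C('b')=2, C('c')=3, C('e')=4, C('h')=7, C('i')=9, C('l')=11, C('o')=14, C('p')=16, C('s')=18, C('t')=19
L[0]='e': occ=0, LF[0]=C('e')+0=4+0=4
L[1]='c': occ=0, LF[1]=C('c')+0=3+0=3
L[2]='l': occ=0, LF[2]=C('l')+0=11+0=11
L[3]='i': occ=0, LF[3]=C('i')+0=9+0=9
L[4]='l': occ=1, LF[4]=C('l')+1=11+1=12
L[5]='b': occ=0, LF[5]=C('b')+0=2+0=2
L[6]='e': occ=1, LF[6]=C('e')+1=4+1=5
L[7]='p': occ=0, LF[7]=C('p')+0=16+0=16
L[8]='p': occ=1, LF[8]=C('p')+1=16+1=17
L[9]='h': occ=0, LF[9]=C('h')+0=7+0=7
L[10]='h': occ=1, LF[10]=C('h')+1=7+1=8
L[11]='a': occ=0, LF[11]=C('a')+0=1+0=1
L[12]='t': occ=0, LF[12]=C('t')+0=19+0=19
L[13]='i': occ=1, LF[13]=C('i')+1=9+1=10
L[14]='s': occ=0, LF[14]=C('s')+0=18+0=18
L[15]='l': occ=2, LF[15]=C('l')+2=11+2=13
L[16]='o': occ=0, LF[16]=C('o')+0=14+0=14
L[17]='$': occ=0, LF[17]=C('$')+0=0+0=0
L[18]='o': occ=1, LF[18]=C('o')+1=14+1=15
L[19]='e': occ=2, LF[19]=C('e')+2=4+2=6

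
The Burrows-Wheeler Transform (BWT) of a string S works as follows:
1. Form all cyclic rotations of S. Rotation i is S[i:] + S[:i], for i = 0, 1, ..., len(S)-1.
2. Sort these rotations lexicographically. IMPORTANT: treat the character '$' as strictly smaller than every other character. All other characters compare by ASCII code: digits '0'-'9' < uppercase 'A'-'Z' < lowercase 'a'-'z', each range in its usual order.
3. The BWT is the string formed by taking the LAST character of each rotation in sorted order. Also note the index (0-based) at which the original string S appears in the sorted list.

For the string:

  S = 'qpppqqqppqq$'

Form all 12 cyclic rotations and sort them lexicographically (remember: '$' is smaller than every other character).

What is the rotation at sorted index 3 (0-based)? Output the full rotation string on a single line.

Answer: ppqqqppqq$qp

Derivation:
All 12 rotations (rotation i = S[i:]+S[:i]):
  rot[0] = qpppqqqppqq$
  rot[1] = pppqqqppqq$q
  rot[2] = ppqqqppqq$qp
  rot[3] = pqqqppqq$qpp
  rot[4] = qqqppqq$qppp
  rot[5] = qqppqq$qpppq
  rot[6] = qppqq$qpppqq
  rot[7] = ppqq$qpppqqq
  rot[8] = pqq$qpppqqqp
  rot[9] = qq$qpppqqqpp
  rot[10] = q$qpppqqqppq
  rot[11] = $qpppqqqppqq
Sorted (with $ < everything):
  sorted[0] = $qpppqqqppqq
  sorted[1] = pppqqqppqq$q
  sorted[2] = ppqq$qpppqqq
  sorted[3] = ppqqqppqq$qp
  sorted[4] = pqq$qpppqqqp
  sorted[5] = pqqqppqq$qpp
  sorted[6] = q$qpppqqqppq
  sorted[7] = qpppqqqppqq$
  sorted[8] = qppqq$qpppqq
  sorted[9] = qq$qpppqqqpp
  sorted[10] = qqppqq$qpppq
  sorted[11] = qqqppqq$qppp
sorted[3] = ppqqqppqq$qp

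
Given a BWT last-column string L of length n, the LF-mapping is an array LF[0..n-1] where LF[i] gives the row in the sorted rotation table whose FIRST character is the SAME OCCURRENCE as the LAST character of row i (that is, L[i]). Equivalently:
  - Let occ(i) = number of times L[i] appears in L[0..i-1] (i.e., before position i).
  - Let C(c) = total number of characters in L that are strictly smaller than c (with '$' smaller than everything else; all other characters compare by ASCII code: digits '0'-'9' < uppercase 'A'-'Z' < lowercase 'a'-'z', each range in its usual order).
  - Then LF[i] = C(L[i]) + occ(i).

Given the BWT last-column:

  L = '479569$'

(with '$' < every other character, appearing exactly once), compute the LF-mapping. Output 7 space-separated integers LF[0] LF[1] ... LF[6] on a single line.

Char counts: '$':1, '4':1, '5':1, '6':1, '7':1, '9':2
C (first-col start): C('$')=0, C('4')=1, C('5')=2, C('6')=3, C('7')=4, C('9')=5
L[0]='4': occ=0, LF[0]=C('4')+0=1+0=1
L[1]='7': occ=0, LF[1]=C('7')+0=4+0=4
L[2]='9': occ=0, LF[2]=C('9')+0=5+0=5
L[3]='5': occ=0, LF[3]=C('5')+0=2+0=2
L[4]='6': occ=0, LF[4]=C('6')+0=3+0=3
L[5]='9': occ=1, LF[5]=C('9')+1=5+1=6
L[6]='$': occ=0, LF[6]=C('$')+0=0+0=0

Answer: 1 4 5 2 3 6 0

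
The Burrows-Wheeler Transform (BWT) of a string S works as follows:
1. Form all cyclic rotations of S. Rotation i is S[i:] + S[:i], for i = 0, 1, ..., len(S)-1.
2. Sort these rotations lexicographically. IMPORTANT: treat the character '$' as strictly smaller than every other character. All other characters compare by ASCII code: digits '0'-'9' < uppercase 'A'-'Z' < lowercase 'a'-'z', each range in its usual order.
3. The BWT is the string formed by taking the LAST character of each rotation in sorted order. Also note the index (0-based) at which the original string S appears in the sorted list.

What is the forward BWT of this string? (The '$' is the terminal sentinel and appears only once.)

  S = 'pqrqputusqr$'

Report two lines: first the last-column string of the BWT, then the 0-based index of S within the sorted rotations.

Answer: r$qrspqquutp
1

Derivation:
All 12 rotations (rotation i = S[i:]+S[:i]):
  rot[0] = pqrqputusqr$
  rot[1] = qrqputusqr$p
  rot[2] = rqputusqr$pq
  rot[3] = qputusqr$pqr
  rot[4] = putusqr$pqrq
  rot[5] = utusqr$pqrqp
  rot[6] = tusqr$pqrqpu
  rot[7] = usqr$pqrqput
  rot[8] = sqr$pqrqputu
  rot[9] = qr$pqrqputus
  rot[10] = r$pqrqputusq
  rot[11] = $pqrqputusqr
Sorted (with $ < everything):
  sorted[0] = $pqrqputusqr  (last char: 'r')
  sorted[1] = pqrqputusqr$  (last char: '$')
  sorted[2] = putusqr$pqrq  (last char: 'q')
  sorted[3] = qputusqr$pqr  (last char: 'r')
  sorted[4] = qr$pqrqputus  (last char: 's')
  sorted[5] = qrqputusqr$p  (last char: 'p')
  sorted[6] = r$pqrqputusq  (last char: 'q')
  sorted[7] = rqputusqr$pq  (last char: 'q')
  sorted[8] = sqr$pqrqputu  (last char: 'u')
  sorted[9] = tusqr$pqrqpu  (last char: 'u')
  sorted[10] = usqr$pqrqput  (last char: 't')
  sorted[11] = utusqr$pqrqp  (last char: 'p')
Last column: r$qrspqquutp
Original string S is at sorted index 1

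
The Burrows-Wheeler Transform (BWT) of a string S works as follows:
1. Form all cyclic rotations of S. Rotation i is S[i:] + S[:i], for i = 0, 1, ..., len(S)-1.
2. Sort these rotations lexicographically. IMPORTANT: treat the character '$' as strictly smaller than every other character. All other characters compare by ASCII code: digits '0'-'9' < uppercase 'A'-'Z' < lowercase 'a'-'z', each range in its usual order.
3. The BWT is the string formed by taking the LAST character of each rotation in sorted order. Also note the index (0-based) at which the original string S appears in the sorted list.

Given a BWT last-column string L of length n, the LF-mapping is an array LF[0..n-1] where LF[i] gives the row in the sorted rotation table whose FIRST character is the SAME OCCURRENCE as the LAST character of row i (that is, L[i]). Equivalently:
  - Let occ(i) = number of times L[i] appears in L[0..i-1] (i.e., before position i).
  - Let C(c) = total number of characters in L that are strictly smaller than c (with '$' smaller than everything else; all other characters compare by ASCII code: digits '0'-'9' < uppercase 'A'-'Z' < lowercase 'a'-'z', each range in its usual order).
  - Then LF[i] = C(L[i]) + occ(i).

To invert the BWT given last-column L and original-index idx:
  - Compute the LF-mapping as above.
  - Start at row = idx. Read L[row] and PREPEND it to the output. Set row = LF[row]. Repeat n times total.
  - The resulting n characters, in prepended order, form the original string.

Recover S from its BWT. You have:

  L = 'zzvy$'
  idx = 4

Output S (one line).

LF mapping: 3 4 1 2 0
Walk LF starting at row 4, prepending L[row]:
  step 1: row=4, L[4]='$', prepend. Next row=LF[4]=0
  step 2: row=0, L[0]='z', prepend. Next row=LF[0]=3
  step 3: row=3, L[3]='y', prepend. Next row=LF[3]=2
  step 4: row=2, L[2]='v', prepend. Next row=LF[2]=1
  step 5: row=1, L[1]='z', prepend. Next row=LF[1]=4
Reversed output: zvyz$

Answer: zvyz$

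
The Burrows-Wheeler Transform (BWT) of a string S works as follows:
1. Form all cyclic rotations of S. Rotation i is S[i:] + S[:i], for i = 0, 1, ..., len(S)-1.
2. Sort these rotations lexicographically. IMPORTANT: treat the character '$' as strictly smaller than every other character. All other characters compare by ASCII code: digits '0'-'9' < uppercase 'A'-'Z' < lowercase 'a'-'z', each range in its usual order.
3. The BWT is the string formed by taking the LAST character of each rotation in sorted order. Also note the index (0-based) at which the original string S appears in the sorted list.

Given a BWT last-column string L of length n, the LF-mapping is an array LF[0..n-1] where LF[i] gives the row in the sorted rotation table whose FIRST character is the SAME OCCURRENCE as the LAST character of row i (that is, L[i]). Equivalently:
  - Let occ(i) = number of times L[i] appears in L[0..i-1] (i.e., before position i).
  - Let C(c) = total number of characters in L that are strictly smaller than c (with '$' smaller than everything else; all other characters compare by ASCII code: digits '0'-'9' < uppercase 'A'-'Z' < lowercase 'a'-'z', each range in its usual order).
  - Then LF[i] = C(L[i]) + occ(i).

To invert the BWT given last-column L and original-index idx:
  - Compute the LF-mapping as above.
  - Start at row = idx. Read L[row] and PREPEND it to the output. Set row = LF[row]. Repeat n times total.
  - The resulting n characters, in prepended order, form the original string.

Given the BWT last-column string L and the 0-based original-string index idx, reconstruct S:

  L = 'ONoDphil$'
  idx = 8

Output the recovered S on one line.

LF mapping: 3 2 7 1 8 4 5 6 0
Walk LF starting at row 8, prepending L[row]:
  step 1: row=8, L[8]='$', prepend. Next row=LF[8]=0
  step 2: row=0, L[0]='O', prepend. Next row=LF[0]=3
  step 3: row=3, L[3]='D', prepend. Next row=LF[3]=1
  step 4: row=1, L[1]='N', prepend. Next row=LF[1]=2
  step 5: row=2, L[2]='o', prepend. Next row=LF[2]=7
  step 6: row=7, L[7]='l', prepend. Next row=LF[7]=6
  step 7: row=6, L[6]='i', prepend. Next row=LF[6]=5
  step 8: row=5, L[5]='h', prepend. Next row=LF[5]=4
  step 9: row=4, L[4]='p', prepend. Next row=LF[4]=8
Reversed output: philoNDO$

Answer: philoNDO$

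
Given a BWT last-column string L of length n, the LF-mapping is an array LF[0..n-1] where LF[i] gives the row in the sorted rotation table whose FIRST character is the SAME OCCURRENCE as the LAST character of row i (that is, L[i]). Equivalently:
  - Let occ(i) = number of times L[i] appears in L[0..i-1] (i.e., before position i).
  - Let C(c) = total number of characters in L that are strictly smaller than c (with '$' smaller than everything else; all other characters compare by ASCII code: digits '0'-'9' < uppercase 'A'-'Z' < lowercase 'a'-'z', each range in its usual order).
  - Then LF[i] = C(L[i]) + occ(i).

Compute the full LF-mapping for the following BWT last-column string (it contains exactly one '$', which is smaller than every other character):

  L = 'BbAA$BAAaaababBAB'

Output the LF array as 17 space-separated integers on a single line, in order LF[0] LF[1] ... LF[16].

Answer: 6 14 1 2 0 7 3 4 10 11 12 15 13 16 8 5 9

Derivation:
Char counts: '$':1, 'A':5, 'B':4, 'a':4, 'b':3
C (first-col start): C('$')=0, C('A')=1, C('B')=6, C('a')=10, C('b')=14
L[0]='B': occ=0, LF[0]=C('B')+0=6+0=6
L[1]='b': occ=0, LF[1]=C('b')+0=14+0=14
L[2]='A': occ=0, LF[2]=C('A')+0=1+0=1
L[3]='A': occ=1, LF[3]=C('A')+1=1+1=2
L[4]='$': occ=0, LF[4]=C('$')+0=0+0=0
L[5]='B': occ=1, LF[5]=C('B')+1=6+1=7
L[6]='A': occ=2, LF[6]=C('A')+2=1+2=3
L[7]='A': occ=3, LF[7]=C('A')+3=1+3=4
L[8]='a': occ=0, LF[8]=C('a')+0=10+0=10
L[9]='a': occ=1, LF[9]=C('a')+1=10+1=11
L[10]='a': occ=2, LF[10]=C('a')+2=10+2=12
L[11]='b': occ=1, LF[11]=C('b')+1=14+1=15
L[12]='a': occ=3, LF[12]=C('a')+3=10+3=13
L[13]='b': occ=2, LF[13]=C('b')+2=14+2=16
L[14]='B': occ=2, LF[14]=C('B')+2=6+2=8
L[15]='A': occ=4, LF[15]=C('A')+4=1+4=5
L[16]='B': occ=3, LF[16]=C('B')+3=6+3=9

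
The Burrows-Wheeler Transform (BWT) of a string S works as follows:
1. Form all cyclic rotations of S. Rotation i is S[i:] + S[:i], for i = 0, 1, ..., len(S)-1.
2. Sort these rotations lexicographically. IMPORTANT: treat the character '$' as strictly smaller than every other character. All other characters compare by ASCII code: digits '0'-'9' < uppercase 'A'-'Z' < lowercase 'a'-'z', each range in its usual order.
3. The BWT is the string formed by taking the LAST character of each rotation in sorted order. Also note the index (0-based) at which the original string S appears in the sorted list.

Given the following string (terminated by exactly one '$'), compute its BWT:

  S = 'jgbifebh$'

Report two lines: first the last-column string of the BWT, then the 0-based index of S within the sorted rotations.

All 9 rotations (rotation i = S[i:]+S[:i]):
  rot[0] = jgbifebh$
  rot[1] = gbifebh$j
  rot[2] = bifebh$jg
  rot[3] = ifebh$jgb
  rot[4] = febh$jgbi
  rot[5] = ebh$jgbif
  rot[6] = bh$jgbife
  rot[7] = h$jgbifeb
  rot[8] = $jgbifebh
Sorted (with $ < everything):
  sorted[0] = $jgbifebh  (last char: 'h')
  sorted[1] = bh$jgbife  (last char: 'e')
  sorted[2] = bifebh$jg  (last char: 'g')
  sorted[3] = ebh$jgbif  (last char: 'f')
  sorted[4] = febh$jgbi  (last char: 'i')
  sorted[5] = gbifebh$j  (last char: 'j')
  sorted[6] = h$jgbifeb  (last char: 'b')
  sorted[7] = ifebh$jgb  (last char: 'b')
  sorted[8] = jgbifebh$  (last char: '$')
Last column: hegfijbb$
Original string S is at sorted index 8

Answer: hegfijbb$
8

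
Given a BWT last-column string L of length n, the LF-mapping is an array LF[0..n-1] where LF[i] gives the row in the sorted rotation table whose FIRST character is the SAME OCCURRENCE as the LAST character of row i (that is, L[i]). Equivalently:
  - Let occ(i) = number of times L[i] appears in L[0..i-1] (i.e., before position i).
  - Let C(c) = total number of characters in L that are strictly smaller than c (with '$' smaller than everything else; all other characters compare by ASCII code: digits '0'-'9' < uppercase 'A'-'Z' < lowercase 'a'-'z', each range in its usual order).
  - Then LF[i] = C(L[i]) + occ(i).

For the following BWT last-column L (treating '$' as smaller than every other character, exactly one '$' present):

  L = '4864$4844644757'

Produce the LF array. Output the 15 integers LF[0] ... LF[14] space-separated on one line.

Char counts: '$':1, '4':7, '5':1, '6':2, '7':2, '8':2
C (first-col start): C('$')=0, C('4')=1, C('5')=8, C('6')=9, C('7')=11, C('8')=13
L[0]='4': occ=0, LF[0]=C('4')+0=1+0=1
L[1]='8': occ=0, LF[1]=C('8')+0=13+0=13
L[2]='6': occ=0, LF[2]=C('6')+0=9+0=9
L[3]='4': occ=1, LF[3]=C('4')+1=1+1=2
L[4]='$': occ=0, LF[4]=C('$')+0=0+0=0
L[5]='4': occ=2, LF[5]=C('4')+2=1+2=3
L[6]='8': occ=1, LF[6]=C('8')+1=13+1=14
L[7]='4': occ=3, LF[7]=C('4')+3=1+3=4
L[8]='4': occ=4, LF[8]=C('4')+4=1+4=5
L[9]='6': occ=1, LF[9]=C('6')+1=9+1=10
L[10]='4': occ=5, LF[10]=C('4')+5=1+5=6
L[11]='4': occ=6, LF[11]=C('4')+6=1+6=7
L[12]='7': occ=0, LF[12]=C('7')+0=11+0=11
L[13]='5': occ=0, LF[13]=C('5')+0=8+0=8
L[14]='7': occ=1, LF[14]=C('7')+1=11+1=12

Answer: 1 13 9 2 0 3 14 4 5 10 6 7 11 8 12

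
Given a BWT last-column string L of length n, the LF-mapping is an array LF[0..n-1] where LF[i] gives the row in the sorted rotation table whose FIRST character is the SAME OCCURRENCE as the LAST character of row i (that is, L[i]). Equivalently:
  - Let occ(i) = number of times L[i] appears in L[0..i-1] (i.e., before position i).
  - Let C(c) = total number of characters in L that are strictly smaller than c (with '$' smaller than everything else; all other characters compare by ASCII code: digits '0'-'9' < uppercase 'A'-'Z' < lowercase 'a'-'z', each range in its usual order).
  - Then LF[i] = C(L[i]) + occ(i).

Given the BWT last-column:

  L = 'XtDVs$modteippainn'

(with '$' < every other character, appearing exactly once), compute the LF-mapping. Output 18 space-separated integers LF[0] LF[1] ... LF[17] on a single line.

Answer: 3 16 1 2 15 0 9 12 5 17 6 7 13 14 4 8 10 11

Derivation:
Char counts: '$':1, 'D':1, 'V':1, 'X':1, 'a':1, 'd':1, 'e':1, 'i':2, 'm':1, 'n':2, 'o':1, 'p':2, 's':1, 't':2
C (first-col start): C('$')=0, C('D')=1, C('V')=2, C('X')=3, C('a')=4, C('d')=5, C('e')=6, C('i')=7, C('m')=9, C('n')=10, C('o')=12, C('p')=13, C('s')=15, C('t')=16
L[0]='X': occ=0, LF[0]=C('X')+0=3+0=3
L[1]='t': occ=0, LF[1]=C('t')+0=16+0=16
L[2]='D': occ=0, LF[2]=C('D')+0=1+0=1
L[3]='V': occ=0, LF[3]=C('V')+0=2+0=2
L[4]='s': occ=0, LF[4]=C('s')+0=15+0=15
L[5]='$': occ=0, LF[5]=C('$')+0=0+0=0
L[6]='m': occ=0, LF[6]=C('m')+0=9+0=9
L[7]='o': occ=0, LF[7]=C('o')+0=12+0=12
L[8]='d': occ=0, LF[8]=C('d')+0=5+0=5
L[9]='t': occ=1, LF[9]=C('t')+1=16+1=17
L[10]='e': occ=0, LF[10]=C('e')+0=6+0=6
L[11]='i': occ=0, LF[11]=C('i')+0=7+0=7
L[12]='p': occ=0, LF[12]=C('p')+0=13+0=13
L[13]='p': occ=1, LF[13]=C('p')+1=13+1=14
L[14]='a': occ=0, LF[14]=C('a')+0=4+0=4
L[15]='i': occ=1, LF[15]=C('i')+1=7+1=8
L[16]='n': occ=0, LF[16]=C('n')+0=10+0=10
L[17]='n': occ=1, LF[17]=C('n')+1=10+1=11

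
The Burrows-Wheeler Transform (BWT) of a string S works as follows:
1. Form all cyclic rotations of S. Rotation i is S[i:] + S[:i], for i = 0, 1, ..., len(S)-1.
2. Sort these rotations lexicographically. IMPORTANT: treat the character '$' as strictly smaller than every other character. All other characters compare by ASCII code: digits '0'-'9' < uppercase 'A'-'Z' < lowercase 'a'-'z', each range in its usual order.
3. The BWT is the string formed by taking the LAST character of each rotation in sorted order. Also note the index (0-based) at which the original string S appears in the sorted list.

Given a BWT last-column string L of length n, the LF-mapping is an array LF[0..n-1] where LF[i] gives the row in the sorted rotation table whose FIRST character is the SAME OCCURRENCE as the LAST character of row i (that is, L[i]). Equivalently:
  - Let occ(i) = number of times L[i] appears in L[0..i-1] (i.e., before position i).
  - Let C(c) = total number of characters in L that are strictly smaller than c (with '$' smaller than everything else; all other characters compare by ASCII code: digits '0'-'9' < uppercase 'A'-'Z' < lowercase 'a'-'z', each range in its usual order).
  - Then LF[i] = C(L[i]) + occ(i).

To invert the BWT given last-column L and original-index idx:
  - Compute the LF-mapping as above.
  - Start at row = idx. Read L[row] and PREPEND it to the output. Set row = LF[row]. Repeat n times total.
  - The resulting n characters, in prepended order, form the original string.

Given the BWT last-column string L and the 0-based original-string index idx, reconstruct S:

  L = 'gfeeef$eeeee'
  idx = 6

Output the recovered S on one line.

Answer: efeeeeefeeg$

Derivation:
LF mapping: 11 9 1 2 3 10 0 4 5 6 7 8
Walk LF starting at row 6, prepending L[row]:
  step 1: row=6, L[6]='$', prepend. Next row=LF[6]=0
  step 2: row=0, L[0]='g', prepend. Next row=LF[0]=11
  step 3: row=11, L[11]='e', prepend. Next row=LF[11]=8
  step 4: row=8, L[8]='e', prepend. Next row=LF[8]=5
  step 5: row=5, L[5]='f', prepend. Next row=LF[5]=10
  step 6: row=10, L[10]='e', prepend. Next row=LF[10]=7
  step 7: row=7, L[7]='e', prepend. Next row=LF[7]=4
  step 8: row=4, L[4]='e', prepend. Next row=LF[4]=3
  step 9: row=3, L[3]='e', prepend. Next row=LF[3]=2
  step 10: row=2, L[2]='e', prepend. Next row=LF[2]=1
  step 11: row=1, L[1]='f', prepend. Next row=LF[1]=9
  step 12: row=9, L[9]='e', prepend. Next row=LF[9]=6
Reversed output: efeeeeefeeg$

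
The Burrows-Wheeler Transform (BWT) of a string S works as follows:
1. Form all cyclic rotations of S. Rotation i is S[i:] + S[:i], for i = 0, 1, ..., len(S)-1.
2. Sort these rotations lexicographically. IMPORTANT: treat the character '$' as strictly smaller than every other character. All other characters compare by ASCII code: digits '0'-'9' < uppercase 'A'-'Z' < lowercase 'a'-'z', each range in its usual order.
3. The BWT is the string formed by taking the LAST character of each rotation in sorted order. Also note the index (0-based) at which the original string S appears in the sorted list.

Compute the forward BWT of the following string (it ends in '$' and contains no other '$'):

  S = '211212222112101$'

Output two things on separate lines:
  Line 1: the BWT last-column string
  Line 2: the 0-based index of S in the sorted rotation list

Answer: 11022211212$1221
11

Derivation:
All 16 rotations (rotation i = S[i:]+S[:i]):
  rot[0] = 211212222112101$
  rot[1] = 11212222112101$2
  rot[2] = 1212222112101$21
  rot[3] = 212222112101$211
  rot[4] = 12222112101$2112
  rot[5] = 2222112101$21121
  rot[6] = 222112101$211212
  rot[7] = 22112101$2112122
  rot[8] = 2112101$21121222
  rot[9] = 112101$211212222
  rot[10] = 12101$2112122221
  rot[11] = 2101$21121222211
  rot[12] = 101$211212222112
  rot[13] = 01$2112122221121
  rot[14] = 1$21121222211210
  rot[15] = $211212222112101
Sorted (with $ < everything):
  sorted[0] = $211212222112101  (last char: '1')
  sorted[1] = 01$2112122221121  (last char: '1')
  sorted[2] = 1$21121222211210  (last char: '0')
  sorted[3] = 101$211212222112  (last char: '2')
  sorted[4] = 112101$211212222  (last char: '2')
  sorted[5] = 11212222112101$2  (last char: '2')
  sorted[6] = 12101$2112122221  (last char: '1')
  sorted[7] = 1212222112101$21  (last char: '1')
  sorted[8] = 12222112101$2112  (last char: '2')
  sorted[9] = 2101$21121222211  (last char: '1')
  sorted[10] = 2112101$21121222  (last char: '2')
  sorted[11] = 211212222112101$  (last char: '$')
  sorted[12] = 212222112101$211  (last char: '1')
  sorted[13] = 22112101$2112122  (last char: '2')
  sorted[14] = 222112101$211212  (last char: '2')
  sorted[15] = 2222112101$21121  (last char: '1')
Last column: 11022211212$1221
Original string S is at sorted index 11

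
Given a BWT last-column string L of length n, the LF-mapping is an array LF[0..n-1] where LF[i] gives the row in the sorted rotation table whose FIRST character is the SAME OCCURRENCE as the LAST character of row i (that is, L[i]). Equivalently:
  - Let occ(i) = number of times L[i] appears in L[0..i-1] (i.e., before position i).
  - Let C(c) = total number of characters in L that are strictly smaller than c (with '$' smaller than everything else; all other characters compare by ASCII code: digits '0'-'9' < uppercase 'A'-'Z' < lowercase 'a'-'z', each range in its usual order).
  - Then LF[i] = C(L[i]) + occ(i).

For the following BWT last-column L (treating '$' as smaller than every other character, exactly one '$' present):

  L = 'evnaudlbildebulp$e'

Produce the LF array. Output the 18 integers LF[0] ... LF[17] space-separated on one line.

Answer: 6 17 13 1 15 4 10 2 9 11 5 7 3 16 12 14 0 8

Derivation:
Char counts: '$':1, 'a':1, 'b':2, 'd':2, 'e':3, 'i':1, 'l':3, 'n':1, 'p':1, 'u':2, 'v':1
C (first-col start): C('$')=0, C('a')=1, C('b')=2, C('d')=4, C('e')=6, C('i')=9, C('l')=10, C('n')=13, C('p')=14, C('u')=15, C('v')=17
L[0]='e': occ=0, LF[0]=C('e')+0=6+0=6
L[1]='v': occ=0, LF[1]=C('v')+0=17+0=17
L[2]='n': occ=0, LF[2]=C('n')+0=13+0=13
L[3]='a': occ=0, LF[3]=C('a')+0=1+0=1
L[4]='u': occ=0, LF[4]=C('u')+0=15+0=15
L[5]='d': occ=0, LF[5]=C('d')+0=4+0=4
L[6]='l': occ=0, LF[6]=C('l')+0=10+0=10
L[7]='b': occ=0, LF[7]=C('b')+0=2+0=2
L[8]='i': occ=0, LF[8]=C('i')+0=9+0=9
L[9]='l': occ=1, LF[9]=C('l')+1=10+1=11
L[10]='d': occ=1, LF[10]=C('d')+1=4+1=5
L[11]='e': occ=1, LF[11]=C('e')+1=6+1=7
L[12]='b': occ=1, LF[12]=C('b')+1=2+1=3
L[13]='u': occ=1, LF[13]=C('u')+1=15+1=16
L[14]='l': occ=2, LF[14]=C('l')+2=10+2=12
L[15]='p': occ=0, LF[15]=C('p')+0=14+0=14
L[16]='$': occ=0, LF[16]=C('$')+0=0+0=0
L[17]='e': occ=2, LF[17]=C('e')+2=6+2=8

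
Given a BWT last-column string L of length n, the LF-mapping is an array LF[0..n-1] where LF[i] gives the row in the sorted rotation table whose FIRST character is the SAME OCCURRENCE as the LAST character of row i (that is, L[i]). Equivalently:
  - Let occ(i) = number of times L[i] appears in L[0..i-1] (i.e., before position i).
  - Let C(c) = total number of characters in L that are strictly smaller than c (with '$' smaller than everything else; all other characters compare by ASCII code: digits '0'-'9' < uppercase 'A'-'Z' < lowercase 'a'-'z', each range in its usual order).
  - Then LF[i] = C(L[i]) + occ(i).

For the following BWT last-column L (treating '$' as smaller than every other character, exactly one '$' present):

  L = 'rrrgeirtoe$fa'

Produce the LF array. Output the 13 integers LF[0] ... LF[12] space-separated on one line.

Char counts: '$':1, 'a':1, 'e':2, 'f':1, 'g':1, 'i':1, 'o':1, 'r':4, 't':1
C (first-col start): C('$')=0, C('a')=1, C('e')=2, C('f')=4, C('g')=5, C('i')=6, C('o')=7, C('r')=8, C('t')=12
L[0]='r': occ=0, LF[0]=C('r')+0=8+0=8
L[1]='r': occ=1, LF[1]=C('r')+1=8+1=9
L[2]='r': occ=2, LF[2]=C('r')+2=8+2=10
L[3]='g': occ=0, LF[3]=C('g')+0=5+0=5
L[4]='e': occ=0, LF[4]=C('e')+0=2+0=2
L[5]='i': occ=0, LF[5]=C('i')+0=6+0=6
L[6]='r': occ=3, LF[6]=C('r')+3=8+3=11
L[7]='t': occ=0, LF[7]=C('t')+0=12+0=12
L[8]='o': occ=0, LF[8]=C('o')+0=7+0=7
L[9]='e': occ=1, LF[9]=C('e')+1=2+1=3
L[10]='$': occ=0, LF[10]=C('$')+0=0+0=0
L[11]='f': occ=0, LF[11]=C('f')+0=4+0=4
L[12]='a': occ=0, LF[12]=C('a')+0=1+0=1

Answer: 8 9 10 5 2 6 11 12 7 3 0 4 1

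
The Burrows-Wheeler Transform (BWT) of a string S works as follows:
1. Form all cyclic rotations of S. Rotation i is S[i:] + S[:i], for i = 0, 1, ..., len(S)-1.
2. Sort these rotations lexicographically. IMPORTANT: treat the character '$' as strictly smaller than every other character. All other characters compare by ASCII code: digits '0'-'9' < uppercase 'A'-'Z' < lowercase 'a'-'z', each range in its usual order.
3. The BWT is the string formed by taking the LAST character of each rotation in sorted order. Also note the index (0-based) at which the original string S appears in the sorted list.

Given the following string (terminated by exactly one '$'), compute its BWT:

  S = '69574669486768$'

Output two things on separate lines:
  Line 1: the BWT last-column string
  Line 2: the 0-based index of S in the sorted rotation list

Answer: 87994876$566466
8

Derivation:
All 15 rotations (rotation i = S[i:]+S[:i]):
  rot[0] = 69574669486768$
  rot[1] = 9574669486768$6
  rot[2] = 574669486768$69
  rot[3] = 74669486768$695
  rot[4] = 4669486768$6957
  rot[5] = 669486768$69574
  rot[6] = 69486768$695746
  rot[7] = 9486768$6957466
  rot[8] = 486768$69574669
  rot[9] = 86768$695746694
  rot[10] = 6768$6957466948
  rot[11] = 768$69574669486
  rot[12] = 68$695746694867
  rot[13] = 8$6957466948676
  rot[14] = $69574669486768
Sorted (with $ < everything):
  sorted[0] = $69574669486768  (last char: '8')
  sorted[1] = 4669486768$6957  (last char: '7')
  sorted[2] = 486768$69574669  (last char: '9')
  sorted[3] = 574669486768$69  (last char: '9')
  sorted[4] = 669486768$69574  (last char: '4')
  sorted[5] = 6768$6957466948  (last char: '8')
  sorted[6] = 68$695746694867  (last char: '7')
  sorted[7] = 69486768$695746  (last char: '6')
  sorted[8] = 69574669486768$  (last char: '$')
  sorted[9] = 74669486768$695  (last char: '5')
  sorted[10] = 768$69574669486  (last char: '6')
  sorted[11] = 8$6957466948676  (last char: '6')
  sorted[12] = 86768$695746694  (last char: '4')
  sorted[13] = 9486768$6957466  (last char: '6')
  sorted[14] = 9574669486768$6  (last char: '6')
Last column: 87994876$566466
Original string S is at sorted index 8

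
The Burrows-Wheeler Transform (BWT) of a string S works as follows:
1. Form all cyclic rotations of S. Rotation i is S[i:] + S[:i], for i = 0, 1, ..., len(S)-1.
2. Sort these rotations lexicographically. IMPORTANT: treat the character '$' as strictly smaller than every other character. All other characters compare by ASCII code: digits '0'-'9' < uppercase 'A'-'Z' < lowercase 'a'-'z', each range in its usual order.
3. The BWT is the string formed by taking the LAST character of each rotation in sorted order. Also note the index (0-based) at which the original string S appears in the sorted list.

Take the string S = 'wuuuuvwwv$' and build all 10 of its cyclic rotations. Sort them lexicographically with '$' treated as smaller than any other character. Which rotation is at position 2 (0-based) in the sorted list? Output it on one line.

Answer: uuuvwwv$wu

Derivation:
All 10 rotations (rotation i = S[i:]+S[:i]):
  rot[0] = wuuuuvwwv$
  rot[1] = uuuuvwwv$w
  rot[2] = uuuvwwv$wu
  rot[3] = uuvwwv$wuu
  rot[4] = uvwwv$wuuu
  rot[5] = vwwv$wuuuu
  rot[6] = wwv$wuuuuv
  rot[7] = wv$wuuuuvw
  rot[8] = v$wuuuuvww
  rot[9] = $wuuuuvwwv
Sorted (with $ < everything):
  sorted[0] = $wuuuuvwwv
  sorted[1] = uuuuvwwv$w
  sorted[2] = uuuvwwv$wu
  sorted[3] = uuvwwv$wuu
  sorted[4] = uvwwv$wuuu
  sorted[5] = v$wuuuuvww
  sorted[6] = vwwv$wuuuu
  sorted[7] = wuuuuvwwv$
  sorted[8] = wv$wuuuuvw
  sorted[9] = wwv$wuuuuv
sorted[2] = uuuvwwv$wu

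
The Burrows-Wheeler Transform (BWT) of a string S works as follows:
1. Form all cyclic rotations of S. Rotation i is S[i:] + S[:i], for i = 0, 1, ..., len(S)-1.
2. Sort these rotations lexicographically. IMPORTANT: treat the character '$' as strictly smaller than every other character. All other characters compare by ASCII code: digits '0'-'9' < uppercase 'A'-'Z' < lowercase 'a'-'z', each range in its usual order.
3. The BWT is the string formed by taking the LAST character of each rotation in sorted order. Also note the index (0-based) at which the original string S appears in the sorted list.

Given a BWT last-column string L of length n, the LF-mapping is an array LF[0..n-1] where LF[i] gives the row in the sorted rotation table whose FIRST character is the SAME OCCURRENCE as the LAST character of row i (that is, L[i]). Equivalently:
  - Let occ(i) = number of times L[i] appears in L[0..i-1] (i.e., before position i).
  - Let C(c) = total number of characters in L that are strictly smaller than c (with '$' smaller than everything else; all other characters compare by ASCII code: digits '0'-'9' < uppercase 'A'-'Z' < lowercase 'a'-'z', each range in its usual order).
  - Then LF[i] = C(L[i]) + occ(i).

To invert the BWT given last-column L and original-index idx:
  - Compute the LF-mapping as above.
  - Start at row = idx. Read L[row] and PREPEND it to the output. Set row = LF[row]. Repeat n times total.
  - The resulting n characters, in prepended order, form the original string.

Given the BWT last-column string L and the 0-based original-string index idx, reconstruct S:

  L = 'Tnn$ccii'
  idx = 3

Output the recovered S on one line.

Answer: cincinT$

Derivation:
LF mapping: 1 6 7 0 2 3 4 5
Walk LF starting at row 3, prepending L[row]:
  step 1: row=3, L[3]='$', prepend. Next row=LF[3]=0
  step 2: row=0, L[0]='T', prepend. Next row=LF[0]=1
  step 3: row=1, L[1]='n', prepend. Next row=LF[1]=6
  step 4: row=6, L[6]='i', prepend. Next row=LF[6]=4
  step 5: row=4, L[4]='c', prepend. Next row=LF[4]=2
  step 6: row=2, L[2]='n', prepend. Next row=LF[2]=7
  step 7: row=7, L[7]='i', prepend. Next row=LF[7]=5
  step 8: row=5, L[5]='c', prepend. Next row=LF[5]=3
Reversed output: cincinT$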